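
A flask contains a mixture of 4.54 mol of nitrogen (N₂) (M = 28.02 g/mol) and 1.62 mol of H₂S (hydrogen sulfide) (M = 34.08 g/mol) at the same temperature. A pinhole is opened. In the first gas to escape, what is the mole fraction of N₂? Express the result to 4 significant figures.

0.7555

Effusion rate of each component ∝ n_i/√M_i (partial pressure × 1/√M).
So x_N₂ in the escaping gas = (n_N₂/√M_N₂) / Σ(n_i/√M_i)
= (4.54/√28.02) / (4.54/√28.02 + 1.62/√34.08) = 0.8577/(0.8577 + 0.2775) = 0.7555.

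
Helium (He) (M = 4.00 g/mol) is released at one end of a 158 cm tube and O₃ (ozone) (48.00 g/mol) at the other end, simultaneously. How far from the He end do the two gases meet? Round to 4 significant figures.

Distances travelled in equal time are proportional to diffusion rates, so d_He/d_O₃ = √(M_O₃/M_He) = √(48.00/4.00) = 3.464.
With d_He + d_O₃ = 158 cm, d_O₃ = 158/(1 + 3.464) = 35.39 cm.
d_He = 158 − 35.39 = 122.6 cm.

122.6 cm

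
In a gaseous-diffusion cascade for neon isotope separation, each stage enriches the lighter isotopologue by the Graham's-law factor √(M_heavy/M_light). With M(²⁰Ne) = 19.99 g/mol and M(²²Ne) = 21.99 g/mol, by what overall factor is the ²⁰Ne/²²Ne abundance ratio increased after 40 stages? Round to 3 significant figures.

6.73

The single-stage factor is √(M_heavy/M_light), so 40 stages give [√(21.99/19.99)]^40 = (21.99/19.99)^(40/2).
= 1.10005^20 = 6.73.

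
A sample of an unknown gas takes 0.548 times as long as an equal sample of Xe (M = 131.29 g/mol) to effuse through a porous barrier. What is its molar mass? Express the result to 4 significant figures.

39.43 g/mol

Graham's law gives t_X/t_Xe = √(M_X/M_Xe).
0.548 = √(M_X/131.29)
M_X = 131.29 × 0.548² = 131.29 × 0.3003 = 39.43 g/mol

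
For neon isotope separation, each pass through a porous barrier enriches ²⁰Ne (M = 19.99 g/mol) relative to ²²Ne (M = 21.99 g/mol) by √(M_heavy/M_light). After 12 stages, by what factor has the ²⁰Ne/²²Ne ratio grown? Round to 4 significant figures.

Each stage multiplies the ratio by α = √(21.99/19.99), so after 12 stages the overall factor is α^12 = (21.99/19.99)^(12/2).
= 1.10005^6 = 1.772.

1.772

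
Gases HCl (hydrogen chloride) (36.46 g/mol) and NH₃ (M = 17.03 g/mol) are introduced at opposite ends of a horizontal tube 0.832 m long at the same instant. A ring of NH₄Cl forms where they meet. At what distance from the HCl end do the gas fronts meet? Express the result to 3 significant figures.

Graham's law gives d_HCl/d_NH₃ = rate_HCl/rate_NH₃ = √(M_NH₃/M_HCl) = √(17.03/36.46) = 0.6834.
With d_HCl + d_NH₃ = 0.832 m, d_NH₃ = 0.832/(1 + 0.6834) = 0.4942 m.
d_HCl = 0.832 − 0.4942 = 0.338 m.

0.338 m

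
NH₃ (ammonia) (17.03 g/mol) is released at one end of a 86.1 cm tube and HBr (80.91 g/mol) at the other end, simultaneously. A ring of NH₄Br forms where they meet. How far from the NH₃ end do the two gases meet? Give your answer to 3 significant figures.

59.0 cm

Graham's law gives d_NH₃/d_HBr = rate_NH₃/rate_HBr = √(M_HBr/M_NH₃) = √(80.91/17.03) = 2.180.
With d_NH₃ + d_HBr = 86.1 cm, d_HBr = 86.1/(1 + 2.180) = 27.08 cm.
d_NH₃ = 86.1 − 27.08 = 59.0 cm.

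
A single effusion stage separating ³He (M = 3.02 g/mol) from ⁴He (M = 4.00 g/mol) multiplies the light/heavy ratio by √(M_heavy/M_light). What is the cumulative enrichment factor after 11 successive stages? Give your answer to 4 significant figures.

The single-stage factor is √(M_heavy/M_light), so 11 stages give [√(4.00/3.02)]^11 = (4.00/3.02)^(11/2).
= 1.32450^(11/2) = 4.691.

4.691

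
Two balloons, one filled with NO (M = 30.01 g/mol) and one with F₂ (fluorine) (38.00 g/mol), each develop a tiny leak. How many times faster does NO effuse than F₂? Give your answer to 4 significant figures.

Graham's law gives rate_NO/rate_F₂ = √(M_F₂/M_NO) = √(38.00/30.01) = √1.266 = 1.125.

1.125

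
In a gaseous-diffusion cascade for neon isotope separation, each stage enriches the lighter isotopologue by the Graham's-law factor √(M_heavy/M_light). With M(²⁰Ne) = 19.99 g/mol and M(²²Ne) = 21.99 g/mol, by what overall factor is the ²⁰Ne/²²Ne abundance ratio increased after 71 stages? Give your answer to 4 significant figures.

Overall factor = α^71 with α = √(21.99/19.99), i.e. (21.99/19.99)^(71/2).
= 1.10005^(71/2) = 29.52.

29.52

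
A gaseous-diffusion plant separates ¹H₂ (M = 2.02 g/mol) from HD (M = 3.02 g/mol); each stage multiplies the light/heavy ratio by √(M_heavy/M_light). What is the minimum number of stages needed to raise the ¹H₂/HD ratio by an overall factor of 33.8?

18

With α = √(3.02/2.02) per stage, ln α = ½ ln(1.49505) = 0.2011.
Need α^N ≥ 33.8 ⇒ N ≥ ln(33.8) / ln α = 3.520 / 0.2011 = 17.51.
So at least 18 stages are needed.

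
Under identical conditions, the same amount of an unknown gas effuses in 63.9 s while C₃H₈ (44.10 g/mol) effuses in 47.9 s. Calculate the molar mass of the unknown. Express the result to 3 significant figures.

Since effusion rate ∝ 1/√M, t_X/t_C₃H₈ = √(M_X/M_C₃H₈).
63.9/47.9 = 1.334 = √(M_X/44.10)
M_X = 44.10 × 1.334² = 44.10 × 1.780 = 78.5 g/mol

78.5 g/mol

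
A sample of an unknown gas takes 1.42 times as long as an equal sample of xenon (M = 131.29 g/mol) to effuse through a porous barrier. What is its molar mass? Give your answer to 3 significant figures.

265 g/mol

Graham's law gives t_X/t_Xe = √(M_X/M_Xe).
1.42 = √(M_X/131.29)
M_X = 131.29 × 1.42² = 131.29 × 2.016 = 265 g/mol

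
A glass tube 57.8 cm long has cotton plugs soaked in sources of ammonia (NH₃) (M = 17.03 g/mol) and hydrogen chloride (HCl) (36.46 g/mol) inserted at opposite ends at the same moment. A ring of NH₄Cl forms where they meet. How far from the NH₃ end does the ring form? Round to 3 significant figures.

34.3 cm

In equal time, each gas travels a distance ∝ its rate ∝ 1/√M, so d_NH₃/d_HCl = √(M_HCl/M_NH₃) = √(36.46/17.03) = 1.463.
With d_NH₃ + d_HCl = 57.8 cm, d_HCl = 57.8/(1 + 1.463) = 23.47 cm.
d_NH₃ = 57.8 − 23.47 = 34.3 cm.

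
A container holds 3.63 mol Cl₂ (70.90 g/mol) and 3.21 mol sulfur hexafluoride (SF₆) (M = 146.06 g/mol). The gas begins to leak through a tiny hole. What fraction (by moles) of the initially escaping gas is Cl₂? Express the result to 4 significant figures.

Rate_i ∝ x_i/√M_i (Graham's law weighted by mole fraction), so the effusate composition follows n_i/√M_i.
Mole fraction of Cl₂ in the effusate = (n_Cl₂/√M_Cl₂) / (n_Cl₂/√M_Cl₂ + n_SF₆/√M_SF₆)
= (3.63/√70.90) / (3.63/√70.90 + 3.21/√146.06) = 0.4311/(0.4311 + 0.2656) = 0.6188.

0.6188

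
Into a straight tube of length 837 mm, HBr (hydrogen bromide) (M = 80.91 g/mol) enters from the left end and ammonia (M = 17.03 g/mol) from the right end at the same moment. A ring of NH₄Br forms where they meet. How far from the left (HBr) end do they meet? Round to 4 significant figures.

263.2 mm

Distances travelled in equal time are proportional to diffusion rates, so d_HBr/d_NH₃ = √(M_NH₃/M_HBr) = √(17.03/80.91) = 0.4588.
With d_HBr + d_NH₃ = 837 mm, d_NH₃ = 837/(1 + 0.4588) = 573.8 mm.
d_HBr = 837 − 573.8 = 263.2 mm.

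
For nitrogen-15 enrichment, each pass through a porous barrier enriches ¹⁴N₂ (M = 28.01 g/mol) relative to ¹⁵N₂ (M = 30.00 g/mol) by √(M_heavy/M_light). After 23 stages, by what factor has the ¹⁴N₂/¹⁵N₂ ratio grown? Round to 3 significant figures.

After 23 stages the ratio has grown by (√(30.00/28.01))^23 = (30.00/28.01)^(23/2).
= 1.07105^(23/2) = 2.20.

2.20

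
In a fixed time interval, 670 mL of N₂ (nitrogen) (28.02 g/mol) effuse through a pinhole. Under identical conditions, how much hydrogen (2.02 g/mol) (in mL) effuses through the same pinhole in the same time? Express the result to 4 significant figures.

2495 mL

Since effusion rate ∝ 1/√M, rate_H₂/rate_N₂ = √(M_N₂/M_H₂) = √(28.02/2.02) = √13.87 = 3.724.
So the volume for H₂ is 670 × 3.724 = 2495 mL.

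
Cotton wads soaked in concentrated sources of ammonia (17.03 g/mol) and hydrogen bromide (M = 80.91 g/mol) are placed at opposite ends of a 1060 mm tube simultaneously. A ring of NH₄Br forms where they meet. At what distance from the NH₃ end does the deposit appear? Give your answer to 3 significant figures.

The fronts meet when d_NH₃ + d_HBr = L with d_NH₃/d_HBr = √(M_HBr/M_NH₃) (Graham's law). Here √(M_HBr/M_NH₃) = √(80.91/17.03) = 2.180.
With d_NH₃ + d_HBr = 1060 mm, d_HBr = 1060/(1 + 2.180) = 333.4 mm.
d_NH₃ = 1060 − 333.4 = 727 mm.

727 mm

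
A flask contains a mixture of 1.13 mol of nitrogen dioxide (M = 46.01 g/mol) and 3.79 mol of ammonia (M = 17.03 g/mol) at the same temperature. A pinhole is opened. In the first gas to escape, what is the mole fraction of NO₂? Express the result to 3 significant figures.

The effusion rate of species i is ∝ p_i/√M_i ∝ n_i/√M_i.
x_NO₂(eff) = (n_NO₂/√M_NO₂) / (n_NO₂/√M_NO₂ + n_NH₃/√M_NH₃)
= (1.13/√46.01) / (1.13/√46.01 + 3.79/√17.03) = 0.1666/(0.1666 + 0.9184) = 0.154.

0.154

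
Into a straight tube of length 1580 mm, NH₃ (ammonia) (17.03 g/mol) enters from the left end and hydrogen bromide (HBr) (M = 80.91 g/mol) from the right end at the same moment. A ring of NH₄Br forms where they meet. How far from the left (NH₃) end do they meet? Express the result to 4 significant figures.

In equal time, each gas travels a distance ∝ its rate ∝ 1/√M, so d_NH₃/d_HBr = √(M_HBr/M_NH₃) = √(80.91/17.03) = 2.180.
With d_NH₃ + d_HBr = 1580 mm, d_HBr = 1580/(1 + 2.180) = 496.9 mm.
d_NH₃ = 1580 − 496.9 = 1083 mm.

1083 mm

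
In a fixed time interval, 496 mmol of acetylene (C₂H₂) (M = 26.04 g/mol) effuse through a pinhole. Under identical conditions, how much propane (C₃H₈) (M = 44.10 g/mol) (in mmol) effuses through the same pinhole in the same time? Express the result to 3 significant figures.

381 mmol

Using Graham's law: rate_C₃H₈/rate_C₂H₂ = √(M_C₂H₂/M_C₃H₈) = √(26.04/44.10) = √0.5905 = 0.7684.
So the amount for C₃H₈ is 496 × 0.7684 = 381 mmol.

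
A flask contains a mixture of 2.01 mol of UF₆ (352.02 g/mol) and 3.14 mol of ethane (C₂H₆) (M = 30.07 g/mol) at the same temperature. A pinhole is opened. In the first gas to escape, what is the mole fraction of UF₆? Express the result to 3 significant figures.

Rate_i ∝ x_i/√M_i (Graham's law weighted by mole fraction), so the effusate composition follows n_i/√M_i.
x_UF₆(eff) = (n_UF₆/√M_UF₆) / (n_UF₆/√M_UF₆ + n_C₂H₆/√M_C₂H₆)
= (2.01/√352.02) / (2.01/√352.02 + 3.14/√30.07) = 0.1071/(0.1071 + 0.5726) = 0.158.

0.158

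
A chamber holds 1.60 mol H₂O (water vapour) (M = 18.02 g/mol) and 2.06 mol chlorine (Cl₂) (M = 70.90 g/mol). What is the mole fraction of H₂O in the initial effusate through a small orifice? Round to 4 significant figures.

The effusion rate of species i is ∝ p_i/√M_i ∝ n_i/√M_i.
x_H₂O(eff) = (n_H₂O/√M_H₂O) / (n_H₂O/√M_H₂O + n_Cl₂/√M_Cl₂)
= (1.60/√18.02) / (1.60/√18.02 + 2.06/√70.90) = 0.3769/(0.3769 + 0.2446) = 0.6064.

0.6064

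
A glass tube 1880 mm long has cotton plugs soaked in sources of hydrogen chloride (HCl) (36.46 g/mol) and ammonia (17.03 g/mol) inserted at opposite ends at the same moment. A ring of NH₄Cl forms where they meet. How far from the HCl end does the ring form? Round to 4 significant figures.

763.2 mm

Distances travelled in equal time are proportional to diffusion rates, so d_HCl/d_NH₃ = √(M_NH₃/M_HCl) = √(17.03/36.46) = 0.6834.
With d_HCl + d_NH₃ = 1880 mm, d_NH₃ = 1880/(1 + 0.6834) = 1117 mm.
d_HCl = 1880 − 1117 = 763.2 mm.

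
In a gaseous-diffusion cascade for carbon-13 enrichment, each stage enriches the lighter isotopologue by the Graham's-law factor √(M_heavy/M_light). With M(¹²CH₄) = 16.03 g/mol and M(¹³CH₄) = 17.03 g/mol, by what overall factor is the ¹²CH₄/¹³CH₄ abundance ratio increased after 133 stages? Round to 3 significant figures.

Overall factor = α^133 with α = √(17.03/16.03), i.e. (17.03/16.03)^(133/2).
= 1.06238^(133/2) = 55.9.

55.9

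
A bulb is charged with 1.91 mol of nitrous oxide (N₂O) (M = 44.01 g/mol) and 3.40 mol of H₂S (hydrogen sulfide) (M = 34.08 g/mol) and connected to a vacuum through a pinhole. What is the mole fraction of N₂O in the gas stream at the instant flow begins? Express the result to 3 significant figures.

Effusion rate of each component ∝ n_i/√M_i (partial pressure × 1/√M).
x_N₂O(eff) = (n_N₂O/√M_N₂O) / (n_N₂O/√M_N₂O + n_H₂S/√M_H₂S)
= (1.91/√44.01) / (1.91/√44.01 + 3.40/√34.08) = 0.2879/(0.2879 + 0.5824) = 0.331.

0.331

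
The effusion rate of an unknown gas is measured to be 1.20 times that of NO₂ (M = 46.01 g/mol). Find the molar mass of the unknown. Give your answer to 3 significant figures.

32.0 g/mol

From Graham's law, rate_X/rate_NO₂ = √(M_NO₂/M_X).
1.20 = √(46.01/M_X)
M_X = 46.01 / 1.20² = 46.01 / 1.440 = 32.0 g/mol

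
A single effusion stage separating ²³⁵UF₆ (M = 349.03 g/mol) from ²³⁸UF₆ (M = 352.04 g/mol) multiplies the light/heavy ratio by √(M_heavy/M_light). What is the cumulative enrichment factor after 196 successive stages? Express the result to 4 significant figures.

Overall factor = α^196 with α = √(352.04/349.03), i.e. (352.04/349.03)^(196/2).
= 1.00862^98 = 2.320.

2.320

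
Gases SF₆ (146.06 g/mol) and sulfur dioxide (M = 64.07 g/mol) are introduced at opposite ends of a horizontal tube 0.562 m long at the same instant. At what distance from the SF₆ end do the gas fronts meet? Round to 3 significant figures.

The fronts meet when d_SF₆ + d_SO₂ = L with d_SF₆/d_SO₂ = √(M_SO₂/M_SF₆) (Graham's law). Here √(M_SO₂/M_SF₆) = √(64.07/146.06) = 0.6623.
With d_SF₆ + d_SO₂ = 0.562 m, d_SO₂ = 0.562/(1 + 0.6623) = 0.3381 m.
d_SF₆ = 0.562 − 0.3381 = 0.224 m.

0.224 m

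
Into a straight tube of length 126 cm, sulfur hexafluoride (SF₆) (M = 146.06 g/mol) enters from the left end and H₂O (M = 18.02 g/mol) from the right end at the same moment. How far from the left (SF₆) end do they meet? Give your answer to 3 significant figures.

32.8 cm

Graham's law gives d_SF₆/d_H₂O = rate_SF₆/rate_H₂O = √(M_H₂O/M_SF₆) = √(18.02/146.06) = 0.3512.
With d_SF₆ + d_H₂O = 126 cm, d_H₂O = 126/(1 + 0.3512) = 93.25 cm.
d_SF₆ = 126 − 93.25 = 32.8 cm.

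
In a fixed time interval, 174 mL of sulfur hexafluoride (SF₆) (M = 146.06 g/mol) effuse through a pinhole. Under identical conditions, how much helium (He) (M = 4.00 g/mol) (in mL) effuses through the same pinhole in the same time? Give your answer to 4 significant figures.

From Graham's law, rate_He/rate_SF₆ = √(M_SF₆/M_He) = √(146.06/4.00) = √36.52 = 6.043.
So the volume for He is 174 × 6.043 = 1051 mL.

1051 mL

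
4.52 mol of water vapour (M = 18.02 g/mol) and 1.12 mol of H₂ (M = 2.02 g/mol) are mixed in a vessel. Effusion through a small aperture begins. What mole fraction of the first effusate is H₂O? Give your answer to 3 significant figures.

0.575

Effusion rate of each component ∝ n_i/√M_i (partial pressure × 1/√M).
So x_H₂O in the escaping gas = (n_H₂O/√M_H₂O) / Σ(n_i/√M_i)
= (4.52/√18.02) / (4.52/√18.02 + 1.12/√2.02) = 1.065/(1.065 + 0.7880) = 0.575.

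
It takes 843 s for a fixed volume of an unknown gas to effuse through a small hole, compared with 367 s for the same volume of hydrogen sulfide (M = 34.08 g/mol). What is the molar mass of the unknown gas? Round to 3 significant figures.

180 g/mol

From Graham's law, t_X/t_H₂S = √(M_X/M_H₂S).
843/367 = 2.297 = √(M_X/34.08)
M_X = 34.08 × 2.297² = 34.08 × 5.276 = 180 g/mol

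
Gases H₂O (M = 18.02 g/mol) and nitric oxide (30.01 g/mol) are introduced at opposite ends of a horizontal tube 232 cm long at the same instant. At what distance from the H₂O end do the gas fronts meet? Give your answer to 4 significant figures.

The fronts meet when d_H₂O + d_NO = L with d_H₂O/d_NO = √(M_NO/M_H₂O) (Graham's law). Here √(M_NO/M_H₂O) = √(30.01/18.02) = 1.290.
With d_H₂O + d_NO = 232 cm, d_NO = 232/(1 + 1.290) = 101.3 cm.
d_H₂O = 232 − 101.3 = 130.7 cm.

130.7 cm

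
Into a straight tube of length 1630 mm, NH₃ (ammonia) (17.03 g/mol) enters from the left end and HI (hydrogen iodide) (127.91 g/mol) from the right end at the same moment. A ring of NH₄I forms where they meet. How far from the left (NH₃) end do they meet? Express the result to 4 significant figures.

1194 mm

The fronts meet when d_NH₃ + d_HI = L with d_NH₃/d_HI = √(M_HI/M_NH₃) (Graham's law). Here √(M_HI/M_NH₃) = √(127.91/17.03) = 2.741.
With d_NH₃ + d_HI = 1630 mm, d_HI = 1630/(1 + 2.741) = 435.8 mm.
d_NH₃ = 1630 − 435.8 = 1194 mm.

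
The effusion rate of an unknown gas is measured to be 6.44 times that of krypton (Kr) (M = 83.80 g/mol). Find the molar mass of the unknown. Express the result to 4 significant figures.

Graham's law gives rate_X/rate_Kr = √(M_Kr/M_X).
6.44 = √(83.80/M_X)
M_X = 83.80 / 6.44² = 83.80 / 41.47 = 2.021 g/mol

2.021 g/mol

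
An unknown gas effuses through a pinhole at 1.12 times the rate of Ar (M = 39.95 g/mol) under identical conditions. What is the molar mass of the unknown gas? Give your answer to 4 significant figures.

Using Graham's law: rate_X/rate_Ar = √(M_Ar/M_X).
1.12 = √(39.95/M_X)
M_X = 39.95 / 1.12² = 39.95 / 1.254 = 31.85 g/mol

31.85 g/mol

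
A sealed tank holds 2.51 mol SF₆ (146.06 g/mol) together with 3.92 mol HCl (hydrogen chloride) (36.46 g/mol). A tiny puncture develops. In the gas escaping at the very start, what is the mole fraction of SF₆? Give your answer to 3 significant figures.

Each component's effusion rate ∝ (its partial pressure)·(1/√M) ∝ n_i/√M_i.
Mole fraction of SF₆ in the effusate = (n_SF₆/√M_SF₆) / (n_SF₆/√M_SF₆ + n_HCl/√M_HCl)
= (2.51/√146.06) / (2.51/√146.06 + 3.92/√36.46) = 0.2077/(0.2077 + 0.6492) = 0.242.

0.242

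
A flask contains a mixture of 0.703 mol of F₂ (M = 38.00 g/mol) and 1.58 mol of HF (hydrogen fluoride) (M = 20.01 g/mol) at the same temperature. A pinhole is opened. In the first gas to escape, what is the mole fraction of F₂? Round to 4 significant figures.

The effusion rate of species i is ∝ p_i/√M_i ∝ n_i/√M_i.
So x_F₂ in the escaping gas = (n_F₂/√M_F₂) / Σ(n_i/√M_i)
= (0.703/√38.00) / (0.703/√38.00 + 1.58/√20.01) = 0.1140/(0.1140 + 0.3532) = 0.2441.

0.2441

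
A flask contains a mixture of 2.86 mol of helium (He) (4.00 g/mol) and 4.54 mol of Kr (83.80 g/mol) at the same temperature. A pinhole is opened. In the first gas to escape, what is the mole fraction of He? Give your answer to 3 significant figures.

0.742

Each component's effusion rate ∝ (its partial pressure)·(1/√M) ∝ n_i/√M_i.
Mole fraction of He in the effusate = (n_He/√M_He) / (n_He/√M_He + n_Kr/√M_Kr)
= (2.86/√4.00) / (2.86/√4.00 + 4.54/√83.80) = 1.430/(1.430 + 0.4959) = 0.742.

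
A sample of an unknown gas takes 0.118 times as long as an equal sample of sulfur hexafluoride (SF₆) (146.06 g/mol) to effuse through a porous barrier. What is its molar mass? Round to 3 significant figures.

Graham's law gives t_X/t_SF₆ = √(M_X/M_SF₆).
0.118 = √(M_X/146.06)
M_X = 146.06 × 0.118² = 146.06 × 0.01392 = 2.03 g/mol

2.03 g/mol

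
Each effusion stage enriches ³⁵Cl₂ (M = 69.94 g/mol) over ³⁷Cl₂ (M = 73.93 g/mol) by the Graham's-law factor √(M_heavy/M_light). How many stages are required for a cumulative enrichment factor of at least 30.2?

123

With α = √(73.93/69.94) per stage, ln α = ½ ln(1.05705) = 0.02774.
Need α^N ≥ 30.2 ⇒ N ≥ ln(30.2) / ln α = 3.408 / 0.02774 = 122.85.
Minimum whole number of stages: N = 123.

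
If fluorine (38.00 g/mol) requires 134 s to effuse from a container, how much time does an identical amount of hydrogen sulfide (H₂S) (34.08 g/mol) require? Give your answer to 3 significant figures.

127 s

Using Graham's law: t_H₂S/t_F₂ = √(M_H₂S/M_F₂) = √(34.08/38.00) = √0.8968 = 0.9470.
So the time for H₂S is 134 × 0.9470 = 127 s.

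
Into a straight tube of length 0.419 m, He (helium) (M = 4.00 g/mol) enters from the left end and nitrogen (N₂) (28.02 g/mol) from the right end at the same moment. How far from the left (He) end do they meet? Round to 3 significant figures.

0.304 m

Distances travelled in equal time are proportional to diffusion rates, so d_He/d_N₂ = √(M_N₂/M_He) = √(28.02/4.00) = 2.647.
With d_He + d_N₂ = 0.419 m, d_N₂ = 0.419/(1 + 2.647) = 0.1149 m.
d_He = 0.419 − 0.1149 = 0.304 m.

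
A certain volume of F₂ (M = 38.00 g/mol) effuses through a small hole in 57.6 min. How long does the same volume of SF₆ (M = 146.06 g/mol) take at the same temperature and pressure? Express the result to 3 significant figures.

From Graham's law, t_SF₆/t_F₂ = √(M_SF₆/M_F₂) = √(146.06/38.00) = √3.844 = 1.961.
So the time for SF₆ is 57.6 × 1.961 = 113 min.

113 min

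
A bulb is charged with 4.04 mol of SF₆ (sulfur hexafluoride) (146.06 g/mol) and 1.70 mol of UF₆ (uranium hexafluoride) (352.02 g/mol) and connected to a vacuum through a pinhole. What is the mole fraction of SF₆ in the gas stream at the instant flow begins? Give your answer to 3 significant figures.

The effusion rate of species i is ∝ p_i/√M_i ∝ n_i/√M_i.
So x_SF₆ in the escaping gas = (n_SF₆/√M_SF₆) / Σ(n_i/√M_i)
= (4.04/√146.06) / (4.04/√146.06 + 1.70/√352.02) = 0.3343/(0.3343 + 0.09061) = 0.787.

0.787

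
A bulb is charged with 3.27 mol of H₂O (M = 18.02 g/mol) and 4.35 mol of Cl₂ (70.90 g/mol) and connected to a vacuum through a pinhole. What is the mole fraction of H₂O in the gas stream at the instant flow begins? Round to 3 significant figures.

Each component's effusion rate ∝ (its partial pressure)·(1/√M) ∝ n_i/√M_i.
x_H₂O(eff) = (n_H₂O/√M_H₂O) / (n_H₂O/√M_H₂O + n_Cl₂/√M_Cl₂)
= (3.27/√18.02) / (3.27/√18.02 + 4.35/√70.90) = 0.7703/(0.7703 + 0.5166) = 0.599.

0.599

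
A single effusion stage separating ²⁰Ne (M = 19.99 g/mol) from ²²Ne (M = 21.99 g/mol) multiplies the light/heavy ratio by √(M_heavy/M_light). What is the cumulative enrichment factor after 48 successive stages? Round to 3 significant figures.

Overall factor = α^48 with α = √(21.99/19.99), i.e. (21.99/19.99)^(48/2).
= 1.10005^24 = 9.86.

9.86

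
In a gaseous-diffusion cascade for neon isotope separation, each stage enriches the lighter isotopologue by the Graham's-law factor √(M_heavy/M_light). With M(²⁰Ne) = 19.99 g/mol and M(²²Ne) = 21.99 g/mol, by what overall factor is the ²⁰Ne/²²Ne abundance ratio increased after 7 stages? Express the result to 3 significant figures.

1.40

After 7 stages the ratio has grown by (√(21.99/19.99))^7 = (21.99/19.99)^(7/2).
= 1.10005^(7/2) = 1.40.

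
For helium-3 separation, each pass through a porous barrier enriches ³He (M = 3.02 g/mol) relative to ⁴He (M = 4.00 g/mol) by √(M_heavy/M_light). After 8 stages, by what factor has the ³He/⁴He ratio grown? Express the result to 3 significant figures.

3.08

Each stage multiplies the ratio by α = √(4.00/3.02), so after 8 stages the overall factor is α^8 = (4.00/3.02)^(8/2).
= 1.32450^4 = 3.08.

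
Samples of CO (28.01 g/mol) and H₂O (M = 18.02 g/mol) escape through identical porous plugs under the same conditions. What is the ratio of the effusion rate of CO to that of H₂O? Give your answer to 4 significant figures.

0.8021

Since effusion rate ∝ 1/√M, rate_CO/rate_H₂O = √(M_H₂O/M_CO) = √(18.02/28.01) = √0.6433 = 0.8021.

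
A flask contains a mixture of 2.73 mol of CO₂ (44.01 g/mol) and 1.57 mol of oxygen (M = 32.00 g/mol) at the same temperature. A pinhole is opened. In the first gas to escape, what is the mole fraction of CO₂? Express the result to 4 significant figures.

The effusion rate of species i is ∝ p_i/√M_i ∝ n_i/√M_i.
x_CO₂(eff) = (n_CO₂/√M_CO₂) / (n_CO₂/√M_CO₂ + n_O₂/√M_O₂)
= (2.73/√44.01) / (2.73/√44.01 + 1.57/√32.00) = 0.4115/(0.4115 + 0.2775) = 0.5972.

0.5972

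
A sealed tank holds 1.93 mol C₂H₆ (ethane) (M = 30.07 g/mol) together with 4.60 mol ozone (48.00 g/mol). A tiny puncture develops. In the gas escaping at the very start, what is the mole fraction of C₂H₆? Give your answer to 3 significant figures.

0.346

Effusion rate of each component ∝ n_i/√M_i (partial pressure × 1/√M).
x_C₂H₆(eff) = (n_C₂H₆/√M_C₂H₆) / (n_C₂H₆/√M_C₂H₆ + n_O₃/√M_O₃)
= (1.93/√30.07) / (1.93/√30.07 + 4.60/√48.00) = 0.3520/(0.3520 + 0.6640) = 0.346.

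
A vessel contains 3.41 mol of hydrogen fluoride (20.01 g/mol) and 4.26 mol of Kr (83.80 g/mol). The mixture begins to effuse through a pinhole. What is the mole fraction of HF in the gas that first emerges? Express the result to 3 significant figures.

The effusion rate of species i is ∝ p_i/√M_i ∝ n_i/√M_i.
x_HF(eff) = (n_HF/√M_HF) / (n_HF/√M_HF + n_Kr/√M_Kr)
= (3.41/√20.01) / (3.41/√20.01 + 4.26/√83.80) = 0.7623/(0.7623 + 0.4654) = 0.621.

0.621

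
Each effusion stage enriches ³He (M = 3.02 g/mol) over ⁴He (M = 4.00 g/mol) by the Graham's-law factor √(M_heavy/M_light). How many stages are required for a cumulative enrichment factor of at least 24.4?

23

Single-stage factor α = √(4.00/3.02), so ln α = ½ ln(1.32450) = 0.1405.
Need α^N ≥ 24.4 ⇒ N ≥ ln(24.4) / ln α = 3.195 / 0.1405 = 22.73.
Minimum whole number of stages: N = 23.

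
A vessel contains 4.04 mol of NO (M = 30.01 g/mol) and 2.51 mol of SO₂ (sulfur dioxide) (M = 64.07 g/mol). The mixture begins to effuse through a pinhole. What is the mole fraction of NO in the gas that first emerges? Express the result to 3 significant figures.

0.702

The effusion rate of species i is ∝ p_i/√M_i ∝ n_i/√M_i.
x_NO(eff) = (n_NO/√M_NO) / (n_NO/√M_NO + n_SO₂/√M_SO₂)
= (4.04/√30.01) / (4.04/√30.01 + 2.51/√64.07) = 0.7375/(0.7375 + 0.3136) = 0.702.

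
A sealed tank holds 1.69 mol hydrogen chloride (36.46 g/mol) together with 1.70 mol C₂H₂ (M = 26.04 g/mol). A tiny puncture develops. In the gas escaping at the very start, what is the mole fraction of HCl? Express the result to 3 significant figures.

Rate_i ∝ x_i/√M_i (Graham's law weighted by mole fraction), so the effusate composition follows n_i/√M_i.
Mole fraction of HCl in the effusate = (n_HCl/√M_HCl) / (n_HCl/√M_HCl + n_C₂H₂/√M_C₂H₂)
= (1.69/√36.46) / (1.69/√36.46 + 1.70/√26.04) = 0.2799/(0.2799 + 0.3331) = 0.457.

0.457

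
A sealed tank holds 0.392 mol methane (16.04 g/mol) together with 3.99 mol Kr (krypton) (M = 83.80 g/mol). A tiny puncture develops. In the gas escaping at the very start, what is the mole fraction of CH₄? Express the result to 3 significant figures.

0.183

Each component's effusion rate ∝ (its partial pressure)·(1/√M) ∝ n_i/√M_i.
x_CH₄(eff) = (n_CH₄/√M_CH₄) / (n_CH₄/√M_CH₄ + n_Kr/√M_Kr)
= (0.392/√16.04) / (0.392/√16.04 + 3.99/√83.80) = 0.09788/(0.09788 + 0.4359) = 0.183.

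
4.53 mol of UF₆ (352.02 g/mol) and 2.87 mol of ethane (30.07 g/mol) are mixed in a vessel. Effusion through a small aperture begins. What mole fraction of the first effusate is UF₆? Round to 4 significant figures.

0.3157

Each component's effusion rate ∝ (its partial pressure)·(1/√M) ∝ n_i/√M_i.
x_UF₆(eff) = (n_UF₆/√M_UF₆) / (n_UF₆/√M_UF₆ + n_C₂H₆/√M_C₂H₆)
= (4.53/√352.02) / (4.53/√352.02 + 2.87/√30.07) = 0.2414/(0.2414 + 0.5234) = 0.3157.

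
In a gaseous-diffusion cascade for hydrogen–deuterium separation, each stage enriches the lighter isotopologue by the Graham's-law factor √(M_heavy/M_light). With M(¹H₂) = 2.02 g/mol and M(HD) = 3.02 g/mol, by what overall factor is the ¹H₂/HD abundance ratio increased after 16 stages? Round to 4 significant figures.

24.96

Overall factor = α^16 with α = √(3.02/2.02), i.e. (3.02/2.02)^(16/2).
= 1.49505^8 = 24.96.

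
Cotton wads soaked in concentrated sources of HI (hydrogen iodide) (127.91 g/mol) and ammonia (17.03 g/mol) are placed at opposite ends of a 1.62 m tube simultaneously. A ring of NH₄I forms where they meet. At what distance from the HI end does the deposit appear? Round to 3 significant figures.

Distances travelled in equal time are proportional to diffusion rates, so d_HI/d_NH₃ = √(M_NH₃/M_HI) = √(17.03/127.91) = 0.3649.
With d_HI + d_NH₃ = 1.62 m, d_NH₃ = 1.62/(1 + 0.3649) = 1.187 m.
d_HI = 1.62 − 1.187 = 0.433 m.

0.433 m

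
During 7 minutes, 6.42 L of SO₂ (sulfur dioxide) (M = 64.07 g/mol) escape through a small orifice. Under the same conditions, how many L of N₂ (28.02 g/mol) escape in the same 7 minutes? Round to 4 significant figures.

Using Graham's law: rate_N₂/rate_SO₂ = √(M_SO₂/M_N₂) = √(64.07/28.02) = √2.287 = 1.512.
So the volume for N₂ is 6.42 × 1.512 = 9.708 L.

9.708 L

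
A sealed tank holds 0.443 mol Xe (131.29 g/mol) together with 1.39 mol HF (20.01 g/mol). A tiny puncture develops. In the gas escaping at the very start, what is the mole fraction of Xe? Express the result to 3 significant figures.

Rate_i ∝ x_i/√M_i (Graham's law weighted by mole fraction), so the effusate composition follows n_i/√M_i.
x_Xe(eff) = (n_Xe/√M_Xe) / (n_Xe/√M_Xe + n_HF/√M_HF)
= (0.443/√131.29) / (0.443/√131.29 + 1.39/√20.01) = 0.03866/(0.03866 + 0.3107) = 0.111.

0.111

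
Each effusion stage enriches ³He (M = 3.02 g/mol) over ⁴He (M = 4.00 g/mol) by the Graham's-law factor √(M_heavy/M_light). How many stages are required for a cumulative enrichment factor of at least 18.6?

21

Per stage α = (4.00/3.02)^(1/2) = 1.32450^0.5, giving ln α = 0.1405.
Need α^N ≥ 18.6 ⇒ N ≥ ln(18.6) / ln α = 2.923 / 0.1405 = 20.80.
Minimum whole number of stages: N = 21.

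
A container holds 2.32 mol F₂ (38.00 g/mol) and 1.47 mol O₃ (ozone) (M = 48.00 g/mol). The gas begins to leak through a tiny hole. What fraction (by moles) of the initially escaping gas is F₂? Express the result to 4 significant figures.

0.6395

Effusion rate of each component ∝ n_i/√M_i (partial pressure × 1/√M).
Mole fraction of F₂ in the effusate = (n_F₂/√M_F₂) / (n_F₂/√M_F₂ + n_O₃/√M_O₃)
= (2.32/√38.00) / (2.32/√38.00 + 1.47/√48.00) = 0.3764/(0.3764 + 0.2122) = 0.6395.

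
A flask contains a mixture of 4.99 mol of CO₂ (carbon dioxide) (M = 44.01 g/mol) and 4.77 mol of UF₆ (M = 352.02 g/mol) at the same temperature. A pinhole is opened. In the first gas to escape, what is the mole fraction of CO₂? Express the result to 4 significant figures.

Effusion rate of each component ∝ n_i/√M_i (partial pressure × 1/√M).
Mole fraction of CO₂ in the effusate = (n_CO₂/√M_CO₂) / (n_CO₂/√M_CO₂ + n_UF₆/√M_UF₆)
= (4.99/√44.01) / (4.99/√44.01 + 4.77/√352.02) = 0.7522/(0.7522 + 0.2542) = 0.7474.

0.7474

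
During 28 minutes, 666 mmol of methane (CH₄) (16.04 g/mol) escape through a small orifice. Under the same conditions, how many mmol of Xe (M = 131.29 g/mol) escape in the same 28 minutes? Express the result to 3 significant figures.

233 mmol

From Graham's law, rate_Xe/rate_CH₄ = √(M_CH₄/M_Xe) = √(16.04/131.29) = √0.1222 = 0.3495.
So the amount for Xe is 666 × 0.3495 = 233 mmol.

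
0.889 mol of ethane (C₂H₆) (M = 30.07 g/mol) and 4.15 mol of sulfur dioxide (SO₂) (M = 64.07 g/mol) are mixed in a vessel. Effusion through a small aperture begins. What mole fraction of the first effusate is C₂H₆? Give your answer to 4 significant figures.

Rate_i ∝ x_i/√M_i (Graham's law weighted by mole fraction), so the effusate composition follows n_i/√M_i.
Mole fraction of C₂H₆ in the effusate = (n_C₂H₆/√M_C₂H₆) / (n_C₂H₆/√M_C₂H₆ + n_SO₂/√M_SO₂)
= (0.889/√30.07) / (0.889/√30.07 + 4.15/√64.07) = 0.1621/(0.1621 + 0.5185) = 0.2382.

0.2382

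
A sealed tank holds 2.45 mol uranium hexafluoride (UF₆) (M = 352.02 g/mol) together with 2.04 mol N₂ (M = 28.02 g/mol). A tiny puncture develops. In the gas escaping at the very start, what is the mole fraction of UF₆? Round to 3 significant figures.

Rate_i ∝ x_i/√M_i (Graham's law weighted by mole fraction), so the effusate composition follows n_i/√M_i.
x_UF₆(eff) = (n_UF₆/√M_UF₆) / (n_UF₆/√M_UF₆ + n_N₂/√M_N₂)
= (2.45/√352.02) / (2.45/√352.02 + 2.04/√28.02) = 0.1306/(0.1306 + 0.3854) = 0.253.

0.253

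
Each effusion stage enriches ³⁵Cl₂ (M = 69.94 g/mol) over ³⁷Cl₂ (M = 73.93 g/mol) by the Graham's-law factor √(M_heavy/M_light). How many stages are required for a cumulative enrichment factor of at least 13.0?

93

Per stage α = (73.93/69.94)^(1/2) = 1.05705^0.5, giving ln α = 0.02774.
Need α^N ≥ 13.0 ⇒ N ≥ ln(13.0) / ln α = 2.565 / 0.02774 = 92.46.
Minimum whole number of stages: N = 93.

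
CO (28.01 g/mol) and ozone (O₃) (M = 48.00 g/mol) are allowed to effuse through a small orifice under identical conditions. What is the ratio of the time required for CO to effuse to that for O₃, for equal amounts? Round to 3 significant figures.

By Graham's law, t_CO/t_O₃ = √(M_CO/M_O₃) = √(28.01/48.00) = √0.5835 = 0.764.

0.764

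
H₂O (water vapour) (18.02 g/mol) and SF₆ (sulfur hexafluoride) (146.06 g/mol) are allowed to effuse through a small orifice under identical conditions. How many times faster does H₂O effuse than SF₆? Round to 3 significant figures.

By Graham's law, rate_H₂O/rate_SF₆ = √(M_SF₆/M_H₂O) = √(146.06/18.02) = √8.105 = 2.85.

2.85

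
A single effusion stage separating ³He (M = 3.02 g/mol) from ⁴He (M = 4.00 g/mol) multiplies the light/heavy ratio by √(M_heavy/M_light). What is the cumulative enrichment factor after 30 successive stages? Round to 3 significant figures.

After 30 stages the ratio has grown by (√(4.00/3.02))^30 = (4.00/3.02)^(30/2).
= 1.32450^15 = 67.7.

67.7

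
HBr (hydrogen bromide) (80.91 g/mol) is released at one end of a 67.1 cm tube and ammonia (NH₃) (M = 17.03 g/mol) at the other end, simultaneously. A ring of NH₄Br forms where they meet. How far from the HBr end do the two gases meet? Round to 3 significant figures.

The fronts meet when d_HBr + d_NH₃ = L with d_HBr/d_NH₃ = √(M_NH₃/M_HBr) (Graham's law). Here √(M_NH₃/M_HBr) = √(17.03/80.91) = 0.4588.
With d_HBr + d_NH₃ = 67.1 cm, d_NH₃ = 67.1/(1 + 0.4588) = 46.00 cm.
d_HBr = 67.1 − 46.00 = 21.1 cm.

21.1 cm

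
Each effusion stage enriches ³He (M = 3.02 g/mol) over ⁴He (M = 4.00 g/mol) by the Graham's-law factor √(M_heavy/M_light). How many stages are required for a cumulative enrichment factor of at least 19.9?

22

With α = √(4.00/3.02) per stage, ln α = ½ ln(1.32450) = 0.1405.
Need α^N ≥ 19.9 ⇒ N ≥ ln(19.9) / ln α = 2.991 / 0.1405 = 21.28.
Minimum whole number of stages: N = 22.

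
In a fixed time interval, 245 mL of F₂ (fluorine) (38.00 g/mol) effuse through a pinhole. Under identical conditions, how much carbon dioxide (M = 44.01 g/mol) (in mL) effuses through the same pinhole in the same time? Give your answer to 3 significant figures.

228 mL

Since effusion rate ∝ 1/√M, rate_CO₂/rate_F₂ = √(M_F₂/M_CO₂) = √(38.00/44.01) = √0.8634 = 0.9292.
So the volume for CO₂ is 245 × 0.9292 = 228 mL.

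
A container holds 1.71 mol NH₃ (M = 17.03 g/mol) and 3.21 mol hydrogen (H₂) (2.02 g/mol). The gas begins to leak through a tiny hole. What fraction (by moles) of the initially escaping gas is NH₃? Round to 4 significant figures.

0.1550

The effusion rate of species i is ∝ p_i/√M_i ∝ n_i/√M_i.
Mole fraction of NH₃ in the effusate = (n_NH₃/√M_NH₃) / (n_NH₃/√M_NH₃ + n_H₂/√M_H₂)
= (1.71/√17.03) / (1.71/√17.03 + 3.21/√2.02) = 0.4144/(0.4144 + 2.259) = 0.1550.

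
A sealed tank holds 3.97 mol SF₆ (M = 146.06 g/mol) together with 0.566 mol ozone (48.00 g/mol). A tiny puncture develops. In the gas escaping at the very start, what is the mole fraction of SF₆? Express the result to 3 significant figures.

Each component's effusion rate ∝ (its partial pressure)·(1/√M) ∝ n_i/√M_i.
Mole fraction of SF₆ in the effusate = (n_SF₆/√M_SF₆) / (n_SF₆/√M_SF₆ + n_O₃/√M_O₃)
= (3.97/√146.06) / (3.97/√146.06 + 0.566/√48.00) = 0.3285/(0.3285 + 0.08170) = 0.801.

0.801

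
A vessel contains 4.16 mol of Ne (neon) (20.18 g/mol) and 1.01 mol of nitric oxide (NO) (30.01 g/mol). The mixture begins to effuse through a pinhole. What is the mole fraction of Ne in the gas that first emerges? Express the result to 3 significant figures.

0.834

Rate_i ∝ x_i/√M_i (Graham's law weighted by mole fraction), so the effusate composition follows n_i/√M_i.
Mole fraction of Ne in the effusate = (n_Ne/√M_Ne) / (n_Ne/√M_Ne + n_NO/√M_NO)
= (4.16/√20.18) / (4.16/√20.18 + 1.01/√30.01) = 0.9260/(0.9260 + 0.1844) = 0.834.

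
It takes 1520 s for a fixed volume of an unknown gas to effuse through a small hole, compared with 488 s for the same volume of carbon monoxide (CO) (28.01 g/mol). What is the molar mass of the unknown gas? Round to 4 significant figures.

271.7 g/mol

By Graham's law, t_X/t_CO = √(M_X/M_CO).
1520/488 = 3.115 = √(M_X/28.01)
M_X = 28.01 × 3.115² = 28.01 × 9.702 = 271.7 g/mol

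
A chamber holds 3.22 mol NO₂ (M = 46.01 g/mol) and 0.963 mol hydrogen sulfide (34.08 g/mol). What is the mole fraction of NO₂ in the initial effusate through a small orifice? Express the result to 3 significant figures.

0.742

Effusion rate of each component ∝ n_i/√M_i (partial pressure × 1/√M).
So x_NO₂ in the escaping gas = (n_NO₂/√M_NO₂) / Σ(n_i/√M_i)
= (3.22/√46.01) / (3.22/√46.01 + 0.963/√34.08) = 0.4747/(0.4747 + 0.1650) = 0.742.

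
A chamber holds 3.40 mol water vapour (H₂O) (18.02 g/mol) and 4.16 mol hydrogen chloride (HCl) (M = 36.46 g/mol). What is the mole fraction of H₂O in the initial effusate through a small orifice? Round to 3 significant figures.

The effusion rate of species i is ∝ p_i/√M_i ∝ n_i/√M_i.
Mole fraction of H₂O in the effusate = (n_H₂O/√M_H₂O) / (n_H₂O/√M_H₂O + n_HCl/√M_HCl)
= (3.40/√18.02) / (3.40/√18.02 + 4.16/√36.46) = 0.8009/(0.8009 + 0.6889) = 0.538.

0.538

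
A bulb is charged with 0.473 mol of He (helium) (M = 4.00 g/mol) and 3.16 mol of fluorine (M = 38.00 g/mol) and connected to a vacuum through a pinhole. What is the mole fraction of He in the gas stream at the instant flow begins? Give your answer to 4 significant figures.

0.3157

Effusion rate of each component ∝ n_i/√M_i (partial pressure × 1/√M).
x_He(eff) = (n_He/√M_He) / (n_He/√M_He + n_F₂/√M_F₂)
= (0.473/√4.00) / (0.473/√4.00 + 3.16/√38.00) = 0.2365/(0.2365 + 0.5126) = 0.3157.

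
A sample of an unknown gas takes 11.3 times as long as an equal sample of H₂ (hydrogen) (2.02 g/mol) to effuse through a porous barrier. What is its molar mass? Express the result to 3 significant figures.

By Graham's law, t_X/t_H₂ = √(M_X/M_H₂).
11.3 = √(M_X/2.02)
M_X = 2.02 × 11.3² = 2.02 × 127.7 = 258 g/mol

258 g/mol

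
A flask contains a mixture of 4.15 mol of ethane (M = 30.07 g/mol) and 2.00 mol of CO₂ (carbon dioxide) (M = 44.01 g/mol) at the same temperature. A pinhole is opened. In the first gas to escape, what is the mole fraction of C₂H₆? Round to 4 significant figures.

Each component's effusion rate ∝ (its partial pressure)·(1/√M) ∝ n_i/√M_i.
x_C₂H₆(eff) = (n_C₂H₆/√M_C₂H₆) / (n_C₂H₆/√M_C₂H₆ + n_CO₂/√M_CO₂)
= (4.15/√30.07) / (4.15/√30.07 + 2.00/√44.01) = 0.7568/(0.7568 + 0.3015) = 0.7151.

0.7151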